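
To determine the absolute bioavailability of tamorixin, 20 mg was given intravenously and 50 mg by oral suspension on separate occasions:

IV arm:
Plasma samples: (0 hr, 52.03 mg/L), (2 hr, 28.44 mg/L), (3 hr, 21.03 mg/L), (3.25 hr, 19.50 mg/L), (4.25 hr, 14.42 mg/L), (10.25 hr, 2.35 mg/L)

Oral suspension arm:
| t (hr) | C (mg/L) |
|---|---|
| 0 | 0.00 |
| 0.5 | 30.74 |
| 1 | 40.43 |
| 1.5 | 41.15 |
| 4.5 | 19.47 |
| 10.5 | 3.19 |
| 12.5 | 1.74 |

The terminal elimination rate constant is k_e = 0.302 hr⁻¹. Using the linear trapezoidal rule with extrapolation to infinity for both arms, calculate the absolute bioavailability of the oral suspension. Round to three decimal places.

Trapezoidal AUC_0→10.25 (IV):
  [0→2]: (52.03+28.44)/2 × 2 = 80.47
  [2→3]: (28.44+21.03)/2 × 1 = 24.735
  [3→3.25]: (21.03+19.50)/2 × 0.25 = 5.06625
  [3.25→4.25]: (19.50+14.42)/2 × 1 = 16.96
  [4.25→10.25]: (14.42+2.35)/2 × 6 = 50.31
  Sum = 177.54125 mg/L·hr
IV tail: 2.35/0.302 = 7.781; AUC_iv,0→∞ = 177.54125 + 7.781 = 185.32225 mg/L·hr
Trapezoidal AUC_0→12.5 (oral suspension):
  [0→0.5]: (0.00+30.74)/2 × 0.5 = 7.685
  [0.5→1]: (30.74+40.43)/2 × 0.5 = 17.7925
  [1→1.5]: (40.43+41.15)/2 × 0.5 = 20.395
  [1.5→4.5]: (41.15+19.47)/2 × 3 = 90.93
  [4.5→10.5]: (19.47+3.19)/2 × 6 = 67.98
  [10.5→12.5]: (3.19+1.74)/2 × 2 = 4.93
  Sum = 209.7125 mg/L·hr
oral suspension tail: 1.74/0.302 = 5.762; AUC_ev,0→∞ = 209.7125 + 5.762 = 215.4745 mg/L·hr
F = (AUC_ev/D_ev)/(AUC_iv/D_iv) = (215.4745/50)/(185.32225/20) = 4.30949/9.2661125 = 0.4651

F = 0.465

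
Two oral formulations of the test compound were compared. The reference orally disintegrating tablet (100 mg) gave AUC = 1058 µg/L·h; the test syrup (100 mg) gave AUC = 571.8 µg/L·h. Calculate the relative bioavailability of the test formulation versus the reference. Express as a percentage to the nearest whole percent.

F_rel = 54%

F_rel = (AUC_test/D_test) / (AUC_ref/D_ref)
      = (571.8/100) / (1058/100)
      = 5.718 / 10.58 = 0.5405 = 54.05%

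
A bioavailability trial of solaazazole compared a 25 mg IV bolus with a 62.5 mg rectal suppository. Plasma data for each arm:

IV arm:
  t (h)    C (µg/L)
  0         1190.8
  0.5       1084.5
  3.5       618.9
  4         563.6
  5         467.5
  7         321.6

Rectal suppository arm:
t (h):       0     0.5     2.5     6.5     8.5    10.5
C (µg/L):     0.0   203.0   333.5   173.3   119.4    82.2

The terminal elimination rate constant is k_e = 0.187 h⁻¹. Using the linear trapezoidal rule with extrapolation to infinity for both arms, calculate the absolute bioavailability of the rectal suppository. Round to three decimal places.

Trapezoidal AUC_0→7 (IV):
  [0→0.5]: (1190.8+1084.5)/2 × 0.5 = 568.825
  [0.5→3.5]: (1084.5+618.9)/2 × 3 = 2555.1
  [3.5→4]: (618.9+563.6)/2 × 0.5 = 295.625
  [4→5]: (563.6+467.5)/2 × 1 = 515.55
  [5→7]: (467.5+321.6)/2 × 2 = 789.1
  Sum = 4724.2 µg/L·h
IV tail: 321.6/0.187 = 1719.786; AUC_iv,0→∞ = 4724.2 + 1719.786 = 6443.986 µg/L·h
Trapezoidal AUC_0→10.5 (rectal suppository):
  [0→0.5]: (0.0+203.0)/2 × 0.5 = 50.75
  [0.5→2.5]: (203.0+333.5)/2 × 2 = 536.5
  [2.5→6.5]: (333.5+173.3)/2 × 4 = 1013.6
  [6.5→8.5]: (173.3+119.4)/2 × 2 = 292.7
  [8.5→10.5]: (119.4+82.2)/2 × 2 = 201.6
  Sum = 2095.15 µg/L·h
rectal suppository tail: 82.2/0.187 = 439.572; AUC_ev,0→∞ = 2095.15 + 439.572 = 2534.722 µg/L·h
F = (AUC_ev/D_ev)/(AUC_iv/D_iv) = (2534.722/62.5)/(6443.986/25) = 40.555552/257.75944 = 0.1573

F = 0.157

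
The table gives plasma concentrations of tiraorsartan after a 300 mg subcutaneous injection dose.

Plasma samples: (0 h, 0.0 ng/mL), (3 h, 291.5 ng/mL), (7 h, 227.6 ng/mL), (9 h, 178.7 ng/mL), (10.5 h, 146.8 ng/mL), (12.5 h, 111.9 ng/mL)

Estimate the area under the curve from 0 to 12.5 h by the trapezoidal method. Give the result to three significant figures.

AUC = 2380 ng/mL·h

Trapezoidal AUC_0→12.5:
  [0→3]: (0.0+291.5)/2 × 3 = 437.25
  [3→7]: (291.5+227.6)/2 × 4 = 1038.2
  [7→9]: (227.6+178.7)/2 × 2 = 406.3
  [9→10.5]: (178.7+146.8)/2 × 1.5 = 244.125
  [10.5→12.5]: (146.8+111.9)/2 × 2 = 258.7
  Sum = 2384.575 ng/mL·h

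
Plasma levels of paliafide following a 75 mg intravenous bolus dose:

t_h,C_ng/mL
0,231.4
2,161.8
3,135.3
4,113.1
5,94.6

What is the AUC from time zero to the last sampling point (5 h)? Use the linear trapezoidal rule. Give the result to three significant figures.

Trapezoidal AUC_0→5:
  [0→2]: (231.4+161.8)/2 × 2 = 393.2
  [2→3]: (161.8+135.3)/2 × 1 = 148.55
  [3→4]: (135.3+113.1)/2 × 1 = 124.2
  [4→5]: (113.1+94.6)/2 × 1 = 103.85
  Sum = 769.8 ng/mL·h

AUC = 770 ng/mL·h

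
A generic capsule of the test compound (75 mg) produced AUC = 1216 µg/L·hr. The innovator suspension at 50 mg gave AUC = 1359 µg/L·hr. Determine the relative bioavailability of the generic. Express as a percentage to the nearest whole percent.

F_rel = (AUC_test/D_test) / (AUC_ref/D_ref)
      = (1216/75) / (1359/50)
      = 16.2133 / 27.18 = 0.5965 = 59.65%

F_rel = 60%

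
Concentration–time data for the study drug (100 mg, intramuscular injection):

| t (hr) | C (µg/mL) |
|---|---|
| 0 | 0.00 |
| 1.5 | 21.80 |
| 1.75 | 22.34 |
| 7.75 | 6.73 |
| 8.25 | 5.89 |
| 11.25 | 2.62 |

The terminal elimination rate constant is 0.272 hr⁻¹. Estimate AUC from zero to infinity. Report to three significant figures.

AUC = 135 µg/mL·hr

Trapezoidal AUC_0→11.25:
  [0→1.5]: (0.00+21.80)/2 × 1.5 = 16.35
  [1.5→1.75]: (21.80+22.34)/2 × 0.25 = 5.5175
  [1.75→7.75]: (22.34+6.73)/2 × 6 = 87.21
  [7.75→8.25]: (6.73+5.89)/2 × 0.5 = 3.155
  [8.25→11.25]: (5.89+2.62)/2 × 3 = 12.765
  Sum = 124.9975 µg/mL·hr
Extrapolated tail: C_last / k_e = 2.62 / 0.272 = 9.632
AUC_0→∞ = 124.9975 + 9.632 = 134.6295 µg/mL·hr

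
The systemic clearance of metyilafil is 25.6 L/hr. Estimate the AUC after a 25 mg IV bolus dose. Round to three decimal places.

AUC = 0.977 mg/L·hr

AUC_0→∞ = Dose_iv / CL
        = 25 / 25.6 = 0.9765625 mg/L·hr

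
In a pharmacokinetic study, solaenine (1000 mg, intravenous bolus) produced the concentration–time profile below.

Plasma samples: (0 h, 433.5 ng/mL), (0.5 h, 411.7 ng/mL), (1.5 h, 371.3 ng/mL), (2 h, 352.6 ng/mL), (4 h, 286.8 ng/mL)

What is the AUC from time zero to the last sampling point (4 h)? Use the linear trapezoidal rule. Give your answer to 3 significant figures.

AUC = 1420 ng/mL·h

Trapezoidal AUC_0→4:
  [0→0.5]: (433.5+411.7)/2 × 0.5 = 211.3
  [0.5→1.5]: (411.7+371.3)/2 × 1 = 391.5
  [1.5→2]: (371.3+352.6)/2 × 0.5 = 180.975
  [2→4]: (352.6+286.8)/2 × 2 = 639.4
  Sum = 1423.175 ng/mL·h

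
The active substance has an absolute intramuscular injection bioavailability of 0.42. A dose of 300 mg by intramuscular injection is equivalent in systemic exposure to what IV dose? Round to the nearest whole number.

D_iv = 126 mg

Systemic exposure from an extravascular dose = F × D_ev, so the equivalent IV dose is F × D_ev.
D_iv = F × D_ev = 0.42 × 300 = 126 mg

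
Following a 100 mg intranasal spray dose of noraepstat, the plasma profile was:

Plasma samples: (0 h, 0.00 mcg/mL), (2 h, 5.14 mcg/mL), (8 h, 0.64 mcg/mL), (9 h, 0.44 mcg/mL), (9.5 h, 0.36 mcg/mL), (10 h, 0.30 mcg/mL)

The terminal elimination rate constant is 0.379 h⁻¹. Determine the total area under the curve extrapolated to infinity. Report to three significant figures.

Trapezoidal AUC_0→10:
  [0→2]: (0.00+5.14)/2 × 2 = 5.14
  [2→8]: (5.14+0.64)/2 × 6 = 17.34
  [8→9]: (0.64+0.44)/2 × 1 = 0.54
  [9→9.5]: (0.44+0.36)/2 × 0.5 = 0.2
  [9.5→10]: (0.36+0.30)/2 × 0.5 = 0.165
  Sum = 23.385 mcg/mL·h
Extrapolated tail: C_last / k_e = 0.30 / 0.379 = 0.792
AUC_0→∞ = 23.385 + 0.792 = 24.177 mcg/mL·h

AUC = 24.2 mcg/mL·h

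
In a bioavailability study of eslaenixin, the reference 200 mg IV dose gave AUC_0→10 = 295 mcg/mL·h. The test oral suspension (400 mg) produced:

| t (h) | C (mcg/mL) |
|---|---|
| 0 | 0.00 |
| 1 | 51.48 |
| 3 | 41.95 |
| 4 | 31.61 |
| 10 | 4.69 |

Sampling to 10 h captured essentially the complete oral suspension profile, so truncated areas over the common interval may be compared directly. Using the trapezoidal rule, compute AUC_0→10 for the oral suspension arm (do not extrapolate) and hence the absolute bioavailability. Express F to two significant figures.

F = 0.45

Trapezoidal AUC_0→10 (oral suspension):
  [0→1]: (0.00+51.48)/2 × 1 = 25.74
  [1→3]: (51.48+41.95)/2 × 2 = 93.43
  [3→4]: (41.95+31.61)/2 × 1 = 36.78
  [4→10]: (31.61+4.69)/2 × 6 = 108.9
  Sum = 264.85 mcg/mL·h
F = (AUC_ev/D_ev)/(AUC_iv/D_iv) = (264.85/400)/(295/200) = 0.662125/1.475 = 0.4489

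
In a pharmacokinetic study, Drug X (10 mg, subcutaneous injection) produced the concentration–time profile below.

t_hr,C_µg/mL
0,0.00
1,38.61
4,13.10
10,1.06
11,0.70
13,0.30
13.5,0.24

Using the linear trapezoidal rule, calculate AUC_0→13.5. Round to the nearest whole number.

AUC = 141 µg/mL·hr

Trapezoidal AUC_0→13.5:
  [0→1]: (0.00+38.61)/2 × 1 = 19.305
  [1→4]: (38.61+13.10)/2 × 3 = 77.565
  [4→10]: (13.10+1.06)/2 × 6 = 42.48
  [10→11]: (1.06+0.70)/2 × 1 = 0.88
  [11→13]: (0.70+0.30)/2 × 2 = 1.0
  [13→13.5]: (0.30+0.24)/2 × 0.5 = 0.135
  Sum = 141.365 µg/mL·hr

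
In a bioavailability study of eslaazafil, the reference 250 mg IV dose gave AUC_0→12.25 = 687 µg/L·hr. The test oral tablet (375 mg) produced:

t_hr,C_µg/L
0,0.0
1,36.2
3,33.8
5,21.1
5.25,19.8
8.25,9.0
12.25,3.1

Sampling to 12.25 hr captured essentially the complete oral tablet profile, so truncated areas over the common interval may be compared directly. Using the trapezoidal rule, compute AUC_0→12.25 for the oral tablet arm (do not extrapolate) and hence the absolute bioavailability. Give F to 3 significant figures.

Trapezoidal AUC_0→12.25 (oral tablet):
  [0→1]: (0.0+36.2)/2 × 1 = 18.1
  [1→3]: (36.2+33.8)/2 × 2 = 70.0
  [3→5]: (33.8+21.1)/2 × 2 = 54.9
  [5→5.25]: (21.1+19.8)/2 × 0.25 = 5.1125
  [5.25→8.25]: (19.8+9.0)/2 × 3 = 43.2
  [8.25→12.25]: (9.0+3.1)/2 × 4 = 24.2
  Sum = 215.5125 µg/L·hr
F = (AUC_ev/D_ev)/(AUC_iv/D_iv) = (215.5125/375)/(687/250) = 0.5747/2.748 = 0.2091

F = 0.209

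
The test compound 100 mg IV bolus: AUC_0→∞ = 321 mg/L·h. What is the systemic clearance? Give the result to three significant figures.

CL = Dose_iv / AUC_0→∞
   = 100 / 321 = 0.311526 L/h

CL = 0.312 L/h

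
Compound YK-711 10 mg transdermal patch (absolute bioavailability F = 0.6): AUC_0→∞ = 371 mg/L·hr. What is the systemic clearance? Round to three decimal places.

CL = F × Dose / AUC_0→∞
   = 0.6 × 10 / 371 = 0.0161725 L/hr

CL = 0.016 L/hr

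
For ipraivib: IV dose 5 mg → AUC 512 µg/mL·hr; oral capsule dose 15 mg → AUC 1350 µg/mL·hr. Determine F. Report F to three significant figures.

F = 0.879

F = (AUC_ev / D_ev) / (AUC_iv / D_iv)
  = (1350/15) / (512/5)
  = 90 / 102.4 = 0.8789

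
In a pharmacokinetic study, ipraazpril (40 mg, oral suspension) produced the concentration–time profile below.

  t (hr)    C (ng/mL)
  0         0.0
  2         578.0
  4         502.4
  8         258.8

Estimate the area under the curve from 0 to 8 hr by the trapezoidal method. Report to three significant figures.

AUC = 3180 ng/mL·hr

Trapezoidal AUC_0→8:
  [0→2]: (0.0+578.0)/2 × 2 = 578.0
  [2→4]: (578.0+502.4)/2 × 2 = 1080.4
  [4→8]: (502.4+258.8)/2 × 4 = 1522.4
  Sum = 3180.8 ng/mL·hr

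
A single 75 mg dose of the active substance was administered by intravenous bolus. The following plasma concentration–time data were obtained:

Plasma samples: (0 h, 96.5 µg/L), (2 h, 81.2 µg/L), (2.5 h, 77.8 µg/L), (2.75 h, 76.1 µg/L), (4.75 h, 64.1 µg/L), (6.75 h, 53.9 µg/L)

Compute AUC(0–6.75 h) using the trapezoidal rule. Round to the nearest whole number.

Trapezoidal AUC_0→6.75:
  [0→2]: (96.5+81.2)/2 × 2 = 177.7
  [2→2.5]: (81.2+77.8)/2 × 0.5 = 39.75
  [2.5→2.75]: (77.8+76.1)/2 × 0.25 = 19.2375
  [2.75→4.75]: (76.1+64.1)/2 × 2 = 140.2
  [4.75→6.75]: (64.1+53.9)/2 × 2 = 118.0
  Sum = 494.8875 µg/L·h

AUC = 495 µg/L·h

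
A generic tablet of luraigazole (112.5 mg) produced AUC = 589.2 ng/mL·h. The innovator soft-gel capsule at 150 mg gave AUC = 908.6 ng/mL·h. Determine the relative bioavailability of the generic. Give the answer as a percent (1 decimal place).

F_rel = 86.5%

F_rel = (AUC_test/D_test) / (AUC_ref/D_ref)
      = (589.2/112.5) / (908.6/150)
      = 5.23733 / 6.05733 = 0.8646 = 86.46%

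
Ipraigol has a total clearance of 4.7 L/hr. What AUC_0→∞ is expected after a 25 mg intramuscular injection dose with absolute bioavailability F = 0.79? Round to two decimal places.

AUC_0→∞ = F × Dose / CL
        = 0.79 × 25 / 4.7 = 4.20213 mg/L·hr

AUC = 4.20 mg/L·hr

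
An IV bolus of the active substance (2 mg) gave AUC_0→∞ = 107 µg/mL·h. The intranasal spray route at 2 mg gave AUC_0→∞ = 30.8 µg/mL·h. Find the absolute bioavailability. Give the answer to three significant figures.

F = (AUC_ev / D_ev) / (AUC_iv / D_iv)
  = (30.8/2) / (107/2)
  = 15.4 / 53.5 = 0.2879

F = 0.288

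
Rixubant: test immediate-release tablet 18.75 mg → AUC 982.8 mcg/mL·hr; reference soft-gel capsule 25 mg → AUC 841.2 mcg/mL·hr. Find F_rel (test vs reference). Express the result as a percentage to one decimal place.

F_rel = 155.8%

F_rel = (AUC_test/D_test) / (AUC_ref/D_ref)
      = (982.8/18.75) / (841.2/25)
      = 52.416 / 33.648 = 1.5578 = 155.78%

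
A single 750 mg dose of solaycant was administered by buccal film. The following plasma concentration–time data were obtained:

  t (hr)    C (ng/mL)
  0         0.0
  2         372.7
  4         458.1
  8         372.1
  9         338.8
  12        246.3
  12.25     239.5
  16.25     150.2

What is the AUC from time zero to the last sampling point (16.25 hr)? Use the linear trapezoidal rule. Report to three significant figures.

AUC = 4940 ng/mL·hr

Trapezoidal AUC_0→16.25:
  [0→2]: (0.0+372.7)/2 × 2 = 372.7
  [2→4]: (372.7+458.1)/2 × 2 = 830.8
  [4→8]: (458.1+372.1)/2 × 4 = 1660.4
  [8→9]: (372.1+338.8)/2 × 1 = 355.45
  [9→12]: (338.8+246.3)/2 × 3 = 877.65
  [12→12.25]: (246.3+239.5)/2 × 0.25 = 60.725
  [12.25→16.25]: (239.5+150.2)/2 × 4 = 779.4
  Sum = 4937.125 ng/mL·hr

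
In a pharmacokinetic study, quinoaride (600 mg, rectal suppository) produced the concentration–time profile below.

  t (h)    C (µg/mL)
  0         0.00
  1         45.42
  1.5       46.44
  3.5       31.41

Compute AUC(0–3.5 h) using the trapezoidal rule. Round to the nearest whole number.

Trapezoidal AUC_0→3.5:
  [0→1]: (0.00+45.42)/2 × 1 = 22.71
  [1→1.5]: (45.42+46.44)/2 × 0.5 = 22.965
  [1.5→3.5]: (46.44+31.41)/2 × 2 = 77.85
  Sum = 123.525 µg/mL·h

AUC = 124 µg/mL·h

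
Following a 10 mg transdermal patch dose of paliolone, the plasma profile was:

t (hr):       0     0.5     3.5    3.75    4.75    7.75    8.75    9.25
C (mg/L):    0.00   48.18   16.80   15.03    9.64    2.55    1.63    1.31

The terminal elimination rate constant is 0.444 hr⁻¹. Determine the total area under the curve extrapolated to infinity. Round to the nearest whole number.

Trapezoidal AUC_0→9.25:
  [0→0.5]: (0.00+48.18)/2 × 0.5 = 12.045
  [0.5→3.5]: (48.18+16.80)/2 × 3 = 97.47
  [3.5→3.75]: (16.80+15.03)/2 × 0.25 = 3.97875
  [3.75→4.75]: (15.03+9.64)/2 × 1 = 12.335
  [4.75→7.75]: (9.64+2.55)/2 × 3 = 18.285
  [7.75→8.75]: (2.55+1.63)/2 × 1 = 2.09
  [8.75→9.25]: (1.63+1.31)/2 × 0.5 = 0.735
  Sum = 146.93875 mg/L·hr
Extrapolated tail: C_last / k_e = 1.31 / 0.444 = 2.950
AUC_0→∞ = 146.93875 + 2.950 = 149.88875 mg/L·hr

AUC = 150 mg/L·hr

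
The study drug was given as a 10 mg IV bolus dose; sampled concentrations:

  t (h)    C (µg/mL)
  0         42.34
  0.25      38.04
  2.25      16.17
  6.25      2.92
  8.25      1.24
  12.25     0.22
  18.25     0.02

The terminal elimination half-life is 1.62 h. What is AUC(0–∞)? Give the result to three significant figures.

Trapezoidal AUC_0→18.25:
  [0→0.25]: (42.34+38.04)/2 × 0.25 = 10.0475
  [0.25→2.25]: (38.04+16.17)/2 × 2 = 54.21
  [2.25→6.25]: (16.17+2.92)/2 × 4 = 38.18
  [6.25→8.25]: (2.92+1.24)/2 × 2 = 4.16
  [8.25→12.25]: (1.24+0.22)/2 × 4 = 2.92
  [12.25→18.25]: (0.22+0.02)/2 × 6 = 0.72
  Sum = 110.2375 µg/mL·h
k_e = ln2 / t½ = 0.693147 / 1.62 = 0.4279 h^-1
Extrapolated tail: C_last / k_e = 0.02 / 0.4279 = 0.047
AUC_0→∞ = 110.2375 + 0.047 = 110.2845 µg/mL·h

AUC = 110 µg/mL·h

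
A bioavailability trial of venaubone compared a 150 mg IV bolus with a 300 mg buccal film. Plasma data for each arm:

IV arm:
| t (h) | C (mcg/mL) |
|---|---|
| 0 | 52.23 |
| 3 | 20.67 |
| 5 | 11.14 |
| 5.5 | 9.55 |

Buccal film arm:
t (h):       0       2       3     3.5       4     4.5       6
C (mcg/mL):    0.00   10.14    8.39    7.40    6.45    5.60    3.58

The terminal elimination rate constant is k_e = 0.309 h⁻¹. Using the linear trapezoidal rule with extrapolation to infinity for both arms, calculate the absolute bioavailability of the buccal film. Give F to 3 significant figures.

F = 0.136

Trapezoidal AUC_0→5.5 (IV):
  [0→3]: (52.23+20.67)/2 × 3 = 109.35
  [3→5]: (20.67+11.14)/2 × 2 = 31.81
  [5→5.5]: (11.14+9.55)/2 × 0.5 = 5.1725
  Sum = 146.3325 mcg/mL·h
IV tail: 9.55/0.309 = 30.906; AUC_iv,0→∞ = 146.3325 + 30.906 = 177.2385 mcg/mL·h
Trapezoidal AUC_0→6 (buccal film):
  [0→2]: (0.00+10.14)/2 × 2 = 10.14
  [2→3]: (10.14+8.39)/2 × 1 = 9.265
  [3→3.5]: (8.39+7.40)/2 × 0.5 = 3.9475
  [3.5→4]: (7.40+6.45)/2 × 0.5 = 3.4625
  [4→4.5]: (6.45+5.60)/2 × 0.5 = 3.0125
  [4.5→6]: (5.60+3.58)/2 × 1.5 = 6.885
  Sum = 36.7125 mcg/mL·h
buccal film tail: 3.58/0.309 = 11.586; AUC_ev,0→∞ = 36.7125 + 11.586 = 48.2985 mcg/mL·h
F = (AUC_ev/D_ev)/(AUC_iv/D_iv) = (48.2985/300)/(177.2385/150) = 0.160995/1.18159 = 0.1363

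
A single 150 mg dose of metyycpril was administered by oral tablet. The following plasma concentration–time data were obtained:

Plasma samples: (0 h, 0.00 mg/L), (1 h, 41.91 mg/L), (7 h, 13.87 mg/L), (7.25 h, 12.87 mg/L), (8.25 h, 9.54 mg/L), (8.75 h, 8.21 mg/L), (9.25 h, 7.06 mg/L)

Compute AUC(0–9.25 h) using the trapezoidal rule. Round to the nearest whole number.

AUC = 211 mg/L·h

Trapezoidal AUC_0→9.25:
  [0→1]: (0.00+41.91)/2 × 1 = 20.955
  [1→7]: (41.91+13.87)/2 × 6 = 167.34
  [7→7.25]: (13.87+12.87)/2 × 0.25 = 3.3425
  [7.25→8.25]: (12.87+9.54)/2 × 1 = 11.205
  [8.25→8.75]: (9.54+8.21)/2 × 0.5 = 4.4375
  [8.75→9.25]: (8.21+7.06)/2 × 0.5 = 3.8175
  Sum = 211.0975 mg/L·h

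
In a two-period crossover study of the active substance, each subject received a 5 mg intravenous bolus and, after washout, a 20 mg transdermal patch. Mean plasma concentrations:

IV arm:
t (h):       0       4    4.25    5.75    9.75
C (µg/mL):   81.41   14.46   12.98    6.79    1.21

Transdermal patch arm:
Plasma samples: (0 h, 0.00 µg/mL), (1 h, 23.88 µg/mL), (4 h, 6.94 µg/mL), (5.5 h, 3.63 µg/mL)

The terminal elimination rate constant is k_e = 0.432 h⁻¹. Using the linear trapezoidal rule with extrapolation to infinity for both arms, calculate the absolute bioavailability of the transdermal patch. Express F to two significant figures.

F = 0.081

Trapezoidal AUC_0→9.75 (IV):
  [0→4]: (81.41+14.46)/2 × 4 = 191.74
  [4→4.25]: (14.46+12.98)/2 × 0.25 = 3.43
  [4.25→5.75]: (12.98+6.79)/2 × 1.5 = 14.8275
  [5.75→9.75]: (6.79+1.21)/2 × 4 = 16.0
  Sum = 225.9975 µg/mL·h
IV tail: 1.21/0.432 = 2.801; AUC_iv,0→∞ = 225.9975 + 2.801 = 228.7985 µg/mL·h
Trapezoidal AUC_0→5.5 (transdermal patch):
  [0→1]: (0.00+23.88)/2 × 1 = 11.94
  [1→4]: (23.88+6.94)/2 × 3 = 46.23
  [4→5.5]: (6.94+3.63)/2 × 1.5 = 7.9275
  Sum = 66.0975 µg/mL·h
transdermal patch tail: 3.63/0.432 = 8.403; AUC_ev,0→∞ = 66.0975 + 8.403 = 74.5005 µg/mL·h
F = (AUC_ev/D_ev)/(AUC_iv/D_iv) = (74.5005/20)/(228.7985/5) = 3.725025/45.7597 = 0.0814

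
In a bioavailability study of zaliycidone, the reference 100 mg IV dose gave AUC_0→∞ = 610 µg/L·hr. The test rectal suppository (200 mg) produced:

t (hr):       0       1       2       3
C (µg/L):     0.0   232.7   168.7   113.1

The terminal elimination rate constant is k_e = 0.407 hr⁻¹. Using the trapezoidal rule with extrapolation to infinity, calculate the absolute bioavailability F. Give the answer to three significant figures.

F = 0.603

Trapezoidal AUC_0→3 (rectal suppository):
  [0→1]: (0.0+232.7)/2 × 1 = 116.35
  [1→2]: (232.7+168.7)/2 × 1 = 200.7
  [2→3]: (168.7+113.1)/2 × 1 = 140.9
  Sum = 457.95 µg/L·hr
Tail: C_last/k_e = 113.1/0.407 = 277.887
AUC_0→∞ (rectal suppository) = 457.95 + 277.887 = 735.837 µg/L·hr
F = (AUC_ev/D_ev)/(AUC_iv/D_iv) = (735.837/200)/(610/100) = 3.679185/6.1 = 0.6031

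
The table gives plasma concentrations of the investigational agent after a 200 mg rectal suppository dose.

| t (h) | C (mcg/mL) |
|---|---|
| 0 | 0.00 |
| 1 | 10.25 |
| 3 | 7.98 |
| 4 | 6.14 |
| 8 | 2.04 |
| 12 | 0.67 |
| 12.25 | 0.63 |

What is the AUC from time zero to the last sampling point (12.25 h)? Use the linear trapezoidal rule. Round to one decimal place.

Trapezoidal AUC_0→12.25:
  [0→1]: (0.00+10.25)/2 × 1 = 5.125
  [1→3]: (10.25+7.98)/2 × 2 = 18.23
  [3→4]: (7.98+6.14)/2 × 1 = 7.06
  [4→8]: (6.14+2.04)/2 × 4 = 16.36
  [8→12]: (2.04+0.67)/2 × 4 = 5.42
  [12→12.25]: (0.67+0.63)/2 × 0.25 = 0.1625
  Sum = 52.3575 mcg/mL·h

AUC = 52.4 mcg/mL·h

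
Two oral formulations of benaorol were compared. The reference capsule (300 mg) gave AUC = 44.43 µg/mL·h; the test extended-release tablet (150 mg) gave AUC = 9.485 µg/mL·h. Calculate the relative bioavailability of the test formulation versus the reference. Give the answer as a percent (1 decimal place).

F_rel = 42.7%

F_rel = (AUC_test/D_test) / (AUC_ref/D_ref)
      = (9.485/150) / (44.43/300)
      = 0.0632333 / 0.1481 = 0.4270 = 42.70%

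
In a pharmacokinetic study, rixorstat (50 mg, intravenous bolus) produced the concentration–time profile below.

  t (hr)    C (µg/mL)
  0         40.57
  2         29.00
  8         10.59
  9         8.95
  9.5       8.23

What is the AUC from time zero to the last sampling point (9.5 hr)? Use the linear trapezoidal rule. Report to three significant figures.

Trapezoidal AUC_0→9.5:
  [0→2]: (40.57+29.00)/2 × 2 = 69.57
  [2→8]: (29.00+10.59)/2 × 6 = 118.77
  [8→9]: (10.59+8.95)/2 × 1 = 9.77
  [9→9.5]: (8.95+8.23)/2 × 0.5 = 4.295
  Sum = 202.405 µg/mL·hr

AUC = 202 µg/mL·hr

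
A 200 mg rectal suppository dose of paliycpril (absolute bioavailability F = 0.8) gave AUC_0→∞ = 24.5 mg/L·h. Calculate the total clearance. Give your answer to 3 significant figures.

CL = F × Dose / AUC_0→∞
   = 0.8 × 200 / 24.5 = 6.53061 L/h

CL = 6.53 L/h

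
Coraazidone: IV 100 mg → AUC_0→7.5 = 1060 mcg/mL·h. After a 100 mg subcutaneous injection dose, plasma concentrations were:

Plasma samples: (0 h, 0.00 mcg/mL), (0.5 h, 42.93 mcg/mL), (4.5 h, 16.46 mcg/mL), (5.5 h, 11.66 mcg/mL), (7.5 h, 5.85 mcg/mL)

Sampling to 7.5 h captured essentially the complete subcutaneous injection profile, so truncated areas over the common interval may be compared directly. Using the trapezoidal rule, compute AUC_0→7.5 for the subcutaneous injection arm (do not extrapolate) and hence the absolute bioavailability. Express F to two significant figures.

F = 0.15

Trapezoidal AUC_0→7.5 (subcutaneous injection):
  [0→0.5]: (0.00+42.93)/2 × 0.5 = 10.7325
  [0.5→4.5]: (42.93+16.46)/2 × 4 = 118.78
  [4.5→5.5]: (16.46+11.66)/2 × 1 = 14.06
  [5.5→7.5]: (11.66+5.85)/2 × 2 = 17.51
  Sum = 161.0825 mcg/mL·h
F = (AUC_ev/D_ev)/(AUC_iv/D_iv) = (161.0825/100)/(1060/100) = 1.610825/10.6 = 0.1520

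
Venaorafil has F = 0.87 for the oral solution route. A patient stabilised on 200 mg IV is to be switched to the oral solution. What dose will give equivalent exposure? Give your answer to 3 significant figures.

For equal systemic exposure: F × D_ev = D_iv
D_ev = D_iv / F = 200 / 0.87 = 229.885 mg

D_oral = 230 mg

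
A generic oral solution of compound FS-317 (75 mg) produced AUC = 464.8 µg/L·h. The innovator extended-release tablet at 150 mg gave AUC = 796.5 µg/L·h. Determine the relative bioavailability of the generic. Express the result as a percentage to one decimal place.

F_rel = 116.7%

F_rel = (AUC_test/D_test) / (AUC_ref/D_ref)
      = (464.8/75) / (796.5/150)
      = 6.19733 / 5.31 = 1.1671 = 116.71%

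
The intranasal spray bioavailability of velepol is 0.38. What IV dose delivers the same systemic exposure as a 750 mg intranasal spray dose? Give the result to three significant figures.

Systemic exposure from an extravascular dose = F × D_ev, so the equivalent IV dose is F × D_ev.
D_iv = F × D_ev = 0.38 × 750 = 285 mg

D_iv = 285 mg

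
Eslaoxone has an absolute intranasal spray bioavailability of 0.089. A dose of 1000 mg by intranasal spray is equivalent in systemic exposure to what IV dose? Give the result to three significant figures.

D_iv = 89.0 mg

Systemic exposure from an extravascular dose = F × D_ev, so the equivalent IV dose is F × D_ev.
D_iv = F × D_ev = 0.089 × 1000 = 89 mg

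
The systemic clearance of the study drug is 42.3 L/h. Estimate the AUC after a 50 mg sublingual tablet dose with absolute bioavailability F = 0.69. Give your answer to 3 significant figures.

AUC_0→∞ = F × Dose / CL
        = 0.69 × 50 / 42.3 = 0.815603 mg/L·h

AUC = 0.816 mg/L·h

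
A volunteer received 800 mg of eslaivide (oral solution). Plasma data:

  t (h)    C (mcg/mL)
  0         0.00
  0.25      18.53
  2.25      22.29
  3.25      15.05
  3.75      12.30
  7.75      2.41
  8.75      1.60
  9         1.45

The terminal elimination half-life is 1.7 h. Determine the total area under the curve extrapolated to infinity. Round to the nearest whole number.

Trapezoidal AUC_0→9:
  [0→0.25]: (0.00+18.53)/2 × 0.25 = 2.31625
  [0.25→2.25]: (18.53+22.29)/2 × 2 = 40.82
  [2.25→3.25]: (22.29+15.05)/2 × 1 = 18.67
  [3.25→3.75]: (15.05+12.30)/2 × 0.5 = 6.8375
  [3.75→7.75]: (12.30+2.41)/2 × 4 = 29.42
  [7.75→8.75]: (2.41+1.60)/2 × 1 = 2.005
  [8.75→9]: (1.60+1.45)/2 × 0.25 = 0.38125
  Sum = 100.45 mcg/mL·h
k_e = ln2 / t½ = 0.693147 / 1.7 = 0.4077 h^-1
Extrapolated tail: C_last / k_e = 1.45 / 0.4077 = 3.557
AUC_0→∞ = 100.45 + 3.557 = 104.007 mcg/mL·h

AUC = 104 mcg/mL·h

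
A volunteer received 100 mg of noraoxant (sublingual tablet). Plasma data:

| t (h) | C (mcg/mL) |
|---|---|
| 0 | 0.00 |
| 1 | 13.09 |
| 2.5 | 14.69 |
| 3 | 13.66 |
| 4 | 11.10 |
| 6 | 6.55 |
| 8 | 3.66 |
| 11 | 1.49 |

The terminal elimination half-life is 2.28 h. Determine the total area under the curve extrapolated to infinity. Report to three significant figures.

Trapezoidal AUC_0→11:
  [0→1]: (0.00+13.09)/2 × 1 = 6.545
  [1→2.5]: (13.09+14.69)/2 × 1.5 = 20.835
  [2.5→3]: (14.69+13.66)/2 × 0.5 = 7.0875
  [3→4]: (13.66+11.10)/2 × 1 = 12.38
  [4→6]: (11.10+6.55)/2 × 2 = 17.65
  [6→8]: (6.55+3.66)/2 × 2 = 10.21
  [8→11]: (3.66+1.49)/2 × 3 = 7.725
  Sum = 82.4325 mcg/mL·h
k_e = ln2 / t½ = 0.693147 / 2.28 = 0.3040 h^-1
Extrapolated tail: C_last / k_e = 1.49 / 0.304 = 4.901
AUC_0→∞ = 82.4325 + 4.901 = 87.3335 mcg/mL·h

AUC = 87.3 mcg/mL·h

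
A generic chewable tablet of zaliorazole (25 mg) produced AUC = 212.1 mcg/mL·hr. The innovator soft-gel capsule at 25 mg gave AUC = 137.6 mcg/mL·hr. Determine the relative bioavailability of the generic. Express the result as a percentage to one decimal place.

F_rel = (AUC_test/D_test) / (AUC_ref/D_ref)
      = (212.1/25) / (137.6/25)
      = 8.484 / 5.504 = 1.5414 = 154.14%

F_rel = 154.1%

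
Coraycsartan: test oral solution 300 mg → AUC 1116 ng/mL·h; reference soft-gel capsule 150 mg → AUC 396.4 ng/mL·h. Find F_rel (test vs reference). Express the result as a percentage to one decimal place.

F_rel = 140.8%

F_rel = (AUC_test/D_test) / (AUC_ref/D_ref)
      = (1116/300) / (396.4/150)
      = 3.72 / 2.64267 = 1.4077 = 140.77%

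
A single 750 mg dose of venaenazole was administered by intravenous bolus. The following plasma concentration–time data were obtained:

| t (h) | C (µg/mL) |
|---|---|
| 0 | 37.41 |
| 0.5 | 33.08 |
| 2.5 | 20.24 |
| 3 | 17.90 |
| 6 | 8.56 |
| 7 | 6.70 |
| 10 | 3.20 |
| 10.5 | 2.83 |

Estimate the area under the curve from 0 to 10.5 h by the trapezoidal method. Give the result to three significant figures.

Trapezoidal AUC_0→10.5:
  [0→0.5]: (37.41+33.08)/2 × 0.5 = 17.6225
  [0.5→2.5]: (33.08+20.24)/2 × 2 = 53.32
  [2.5→3]: (20.24+17.90)/2 × 0.5 = 9.535
  [3→6]: (17.90+8.56)/2 × 3 = 39.69
  [6→7]: (8.56+6.70)/2 × 1 = 7.63
  [7→10]: (6.70+3.20)/2 × 3 = 14.85
  [10→10.5]: (3.20+2.83)/2 × 0.5 = 1.5075
  Sum = 144.155 µg/mL·h

AUC = 144 µg/mL·h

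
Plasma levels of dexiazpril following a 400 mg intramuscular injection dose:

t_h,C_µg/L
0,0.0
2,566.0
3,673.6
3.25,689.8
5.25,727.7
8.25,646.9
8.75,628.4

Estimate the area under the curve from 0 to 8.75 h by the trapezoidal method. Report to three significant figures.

AUC = 5150 µg/L·h

Trapezoidal AUC_0→8.75:
  [0→2]: (0.0+566.0)/2 × 2 = 566.0
  [2→3]: (566.0+673.6)/2 × 1 = 619.8
  [3→3.25]: (673.6+689.8)/2 × 0.25 = 170.425
  [3.25→5.25]: (689.8+727.7)/2 × 2 = 1417.5
  [5.25→8.25]: (727.7+646.9)/2 × 3 = 2061.9
  [8.25→8.75]: (646.9+628.4)/2 × 0.5 = 318.825
  Sum = 5154.45 µg/L·h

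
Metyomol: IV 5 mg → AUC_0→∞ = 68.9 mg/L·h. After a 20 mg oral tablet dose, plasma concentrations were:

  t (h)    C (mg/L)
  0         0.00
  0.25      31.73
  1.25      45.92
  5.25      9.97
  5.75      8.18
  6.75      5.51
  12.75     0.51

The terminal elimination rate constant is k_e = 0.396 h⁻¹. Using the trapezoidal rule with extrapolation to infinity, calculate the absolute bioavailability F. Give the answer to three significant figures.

Trapezoidal AUC_0→12.75 (oral tablet):
  [0→0.25]: (0.00+31.73)/2 × 0.25 = 3.96625
  [0.25→1.25]: (31.73+45.92)/2 × 1 = 38.825
  [1.25→5.25]: (45.92+9.97)/2 × 4 = 111.78
  [5.25→5.75]: (9.97+8.18)/2 × 0.5 = 4.5375
  [5.75→6.75]: (8.18+5.51)/2 × 1 = 6.845
  [6.75→12.75]: (5.51+0.51)/2 × 6 = 18.06
  Sum = 184.01375 mg/L·h
Tail: C_last/k_e = 0.51/0.396 = 1.288
AUC_0→∞ (oral tablet) = 184.01375 + 1.288 = 185.30175 mg/L·h
F = (AUC_ev/D_ev)/(AUC_iv/D_iv) = (185.30175/20)/(68.9/5) = 9.2650875/13.78 = 0.6724

F = 0.672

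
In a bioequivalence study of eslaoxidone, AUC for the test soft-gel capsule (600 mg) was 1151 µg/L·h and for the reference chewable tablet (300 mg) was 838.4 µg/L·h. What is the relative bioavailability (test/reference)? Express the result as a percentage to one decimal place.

F_rel = 68.6%

F_rel = (AUC_test/D_test) / (AUC_ref/D_ref)
      = (1151/600) / (838.4/300)
      = 1.91833 / 2.79467 = 0.6864 = 68.64%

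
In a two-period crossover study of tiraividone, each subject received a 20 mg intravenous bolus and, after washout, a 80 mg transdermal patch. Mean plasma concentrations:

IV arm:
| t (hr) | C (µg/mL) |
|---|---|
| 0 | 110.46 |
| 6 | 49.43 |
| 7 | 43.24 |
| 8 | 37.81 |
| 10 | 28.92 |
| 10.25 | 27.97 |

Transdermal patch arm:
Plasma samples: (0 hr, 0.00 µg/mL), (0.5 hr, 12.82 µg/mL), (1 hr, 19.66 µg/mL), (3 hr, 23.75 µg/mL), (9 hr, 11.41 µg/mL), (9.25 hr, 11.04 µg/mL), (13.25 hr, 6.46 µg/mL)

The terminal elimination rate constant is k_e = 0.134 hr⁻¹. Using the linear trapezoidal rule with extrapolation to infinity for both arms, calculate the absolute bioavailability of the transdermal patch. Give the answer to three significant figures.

Trapezoidal AUC_0→10.25 (IV):
  [0→6]: (110.46+49.43)/2 × 6 = 479.67
  [6→7]: (49.43+43.24)/2 × 1 = 46.335
  [7→8]: (43.24+37.81)/2 × 1 = 40.525
  [8→10]: (37.81+28.92)/2 × 2 = 66.73
  [10→10.25]: (28.92+27.97)/2 × 0.25 = 7.11125
  Sum = 640.37125 µg/mL·hr
IV tail: 27.97/0.134 = 208.731; AUC_iv,0→∞ = 640.37125 + 208.731 = 849.10225 µg/mL·hr
Trapezoidal AUC_0→13.25 (transdermal patch):
  [0→0.5]: (0.00+12.82)/2 × 0.5 = 3.205
  [0.5→1]: (12.82+19.66)/2 × 0.5 = 8.12
  [1→3]: (19.66+23.75)/2 × 2 = 43.41
  [3→9]: (23.75+11.41)/2 × 6 = 105.48
  [9→9.25]: (11.41+11.04)/2 × 0.25 = 2.80625
  [9.25→13.25]: (11.04+6.46)/2 × 4 = 35.0
  Sum = 198.02125 µg/mL·hr
transdermal patch tail: 6.46/0.134 = 48.209; AUC_ev,0→∞ = 198.02125 + 48.209 = 246.23025 µg/mL·hr
F = (AUC_ev/D_ev)/(AUC_iv/D_iv) = (246.23025/80)/(849.10225/20) = 3.07788/42.4551 = 0.0725

F = 0.0725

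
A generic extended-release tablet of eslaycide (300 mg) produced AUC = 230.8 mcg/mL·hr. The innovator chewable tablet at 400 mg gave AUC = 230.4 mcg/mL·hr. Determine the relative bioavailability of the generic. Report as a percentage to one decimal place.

F_rel = 133.6%

F_rel = (AUC_test/D_test) / (AUC_ref/D_ref)
      = (230.8/300) / (230.4/400)
      = 0.769333 / 0.576 = 1.3356 = 133.56%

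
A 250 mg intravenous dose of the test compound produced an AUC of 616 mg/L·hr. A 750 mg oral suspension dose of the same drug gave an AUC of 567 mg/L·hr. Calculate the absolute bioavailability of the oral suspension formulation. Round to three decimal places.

F = (AUC_ev / D_ev) / (AUC_iv / D_iv)
  = (567/750) / (616/250)
  = 0.756 / 2.464 = 0.3068

F = 0.307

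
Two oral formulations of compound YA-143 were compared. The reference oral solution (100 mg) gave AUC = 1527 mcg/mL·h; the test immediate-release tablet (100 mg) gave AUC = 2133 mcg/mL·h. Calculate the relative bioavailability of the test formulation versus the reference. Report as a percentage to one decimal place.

F_rel = 139.7%

F_rel = (AUC_test/D_test) / (AUC_ref/D_ref)
      = (2133/100) / (1527/100)
      = 21.33 / 15.27 = 1.3969 = 139.69%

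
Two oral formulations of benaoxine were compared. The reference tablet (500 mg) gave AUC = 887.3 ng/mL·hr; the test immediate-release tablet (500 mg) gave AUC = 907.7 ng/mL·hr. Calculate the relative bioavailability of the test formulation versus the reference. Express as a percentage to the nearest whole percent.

F_rel = (AUC_test/D_test) / (AUC_ref/D_ref)
      = (907.7/500) / (887.3/500)
      = 1.8154 / 1.7746 = 1.0230 = 102.30%

F_rel = 102%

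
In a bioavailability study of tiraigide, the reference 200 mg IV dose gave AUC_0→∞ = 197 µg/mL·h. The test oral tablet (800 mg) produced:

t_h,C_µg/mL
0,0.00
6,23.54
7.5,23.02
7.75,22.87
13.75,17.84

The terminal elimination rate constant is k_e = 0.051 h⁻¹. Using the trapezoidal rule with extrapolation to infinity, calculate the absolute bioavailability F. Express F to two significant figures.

F = 0.74

Trapezoidal AUC_0→13.75 (oral tablet):
  [0→6]: (0.00+23.54)/2 × 6 = 70.62
  [6→7.5]: (23.54+23.02)/2 × 1.5 = 34.92
  [7.5→7.75]: (23.02+22.87)/2 × 0.25 = 5.73625
  [7.75→13.75]: (22.87+17.84)/2 × 6 = 122.13
  Sum = 233.40625 µg/mL·h
Tail: C_last/k_e = 17.84/0.051 = 349.804
AUC_0→∞ (oral tablet) = 233.40625 + 349.804 = 583.21025 µg/mL·h
F = (AUC_ev/D_ev)/(AUC_iv/D_iv) = (583.21025/800)/(197/200) = 0.729013/0.985 = 0.7401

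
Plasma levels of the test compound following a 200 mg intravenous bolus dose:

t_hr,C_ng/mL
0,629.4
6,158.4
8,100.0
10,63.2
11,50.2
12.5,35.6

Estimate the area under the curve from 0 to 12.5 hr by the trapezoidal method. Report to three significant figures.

AUC = 2910 ng/mL·hr

Trapezoidal AUC_0→12.5:
  [0→6]: (629.4+158.4)/2 × 6 = 2363.4
  [6→8]: (158.4+100.0)/2 × 2 = 258.4
  [8→10]: (100.0+63.2)/2 × 2 = 163.2
  [10→11]: (63.2+50.2)/2 × 1 = 56.7
  [11→12.5]: (50.2+35.6)/2 × 1.5 = 64.35
  Sum = 2906.05 ng/mL·hr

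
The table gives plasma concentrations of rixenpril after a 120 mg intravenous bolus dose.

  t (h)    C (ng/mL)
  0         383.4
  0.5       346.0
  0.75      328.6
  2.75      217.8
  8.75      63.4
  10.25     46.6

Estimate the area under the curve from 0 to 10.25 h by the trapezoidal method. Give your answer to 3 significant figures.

Trapezoidal AUC_0→10.25:
  [0→0.5]: (383.4+346.0)/2 × 0.5 = 182.35
  [0.5→0.75]: (346.0+328.6)/2 × 0.25 = 84.325
  [0.75→2.75]: (328.6+217.8)/2 × 2 = 546.4
  [2.75→8.75]: (217.8+63.4)/2 × 6 = 843.6
  [8.75→10.25]: (63.4+46.6)/2 × 1.5 = 82.5
  Sum = 1739.175 ng/mL·h

AUC = 1740 ng/mL·h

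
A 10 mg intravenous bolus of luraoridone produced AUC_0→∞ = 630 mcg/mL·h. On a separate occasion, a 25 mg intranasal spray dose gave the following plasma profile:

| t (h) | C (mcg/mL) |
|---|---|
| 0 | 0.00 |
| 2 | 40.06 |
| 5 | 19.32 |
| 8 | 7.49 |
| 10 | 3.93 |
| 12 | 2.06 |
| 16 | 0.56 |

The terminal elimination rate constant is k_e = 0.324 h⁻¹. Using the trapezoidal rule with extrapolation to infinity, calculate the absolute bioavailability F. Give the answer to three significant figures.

Trapezoidal AUC_0→16 (intranasal spray):
  [0→2]: (0.00+40.06)/2 × 2 = 40.06
  [2→5]: (40.06+19.32)/2 × 3 = 89.07
  [5→8]: (19.32+7.49)/2 × 3 = 40.215
  [8→10]: (7.49+3.93)/2 × 2 = 11.42
  [10→12]: (3.93+2.06)/2 × 2 = 5.99
  [12→16]: (2.06+0.56)/2 × 4 = 5.24
  Sum = 191.995 mcg/mL·h
Tail: C_last/k_e = 0.56/0.324 = 1.728
AUC_0→∞ (intranasal spray) = 191.995 + 1.728 = 193.723 mcg/mL·h
F = (AUC_ev/D_ev)/(AUC_iv/D_iv) = (193.723/25)/(630/10) = 7.74892/63 = 0.1230

F = 0.123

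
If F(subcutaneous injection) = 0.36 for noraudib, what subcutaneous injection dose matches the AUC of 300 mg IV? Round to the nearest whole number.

D_subcutaneous = 833 mg

For equal systemic exposure: F × D_ev = D_iv
D_ev = D_iv / F = 300 / 0.36 = 833.333 mg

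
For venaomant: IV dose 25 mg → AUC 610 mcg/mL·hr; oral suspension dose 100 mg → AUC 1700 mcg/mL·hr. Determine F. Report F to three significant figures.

F = 0.697

F = (AUC_ev / D_ev) / (AUC_iv / D_iv)
  = (1700/100) / (610/25)
  = 17 / 24.4 = 0.6967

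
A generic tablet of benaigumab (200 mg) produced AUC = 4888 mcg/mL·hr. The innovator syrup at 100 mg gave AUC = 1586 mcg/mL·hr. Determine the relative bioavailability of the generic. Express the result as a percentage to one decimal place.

F_rel = 154.1%

F_rel = (AUC_test/D_test) / (AUC_ref/D_ref)
      = (4888/200) / (1586/100)
      = 24.44 / 15.86 = 1.5410 = 154.10%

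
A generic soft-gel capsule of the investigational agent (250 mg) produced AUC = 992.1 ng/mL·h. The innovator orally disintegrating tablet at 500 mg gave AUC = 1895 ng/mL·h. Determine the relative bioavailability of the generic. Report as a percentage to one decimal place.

F_rel = 104.7%

F_rel = (AUC_test/D_test) / (AUC_ref/D_ref)
      = (992.1/250) / (1895/500)
      = 3.9684 / 3.79 = 1.0471 = 104.71%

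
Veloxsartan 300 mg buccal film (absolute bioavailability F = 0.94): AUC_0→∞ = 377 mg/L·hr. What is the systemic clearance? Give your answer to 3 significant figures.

CL = 0.748 L/hr

CL = F × Dose / AUC_0→∞
   = 0.94 × 300 / 377 = 0.748011 L/hr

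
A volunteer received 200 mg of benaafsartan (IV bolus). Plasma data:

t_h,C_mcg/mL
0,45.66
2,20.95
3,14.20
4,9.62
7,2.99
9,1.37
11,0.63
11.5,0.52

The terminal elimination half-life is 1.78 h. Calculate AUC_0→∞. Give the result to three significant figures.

AUC = 123 mcg/mL·h

Trapezoidal AUC_0→11.5:
  [0→2]: (45.66+20.95)/2 × 2 = 66.61
  [2→3]: (20.95+14.20)/2 × 1 = 17.575
  [3→4]: (14.20+9.62)/2 × 1 = 11.91
  [4→7]: (9.62+2.99)/2 × 3 = 18.915
  [7→9]: (2.99+1.37)/2 × 2 = 4.36
  [9→11]: (1.37+0.63)/2 × 2 = 2.0
  [11→11.5]: (0.63+0.52)/2 × 0.5 = 0.2875
  Sum = 121.6575 mcg/mL·h
k_e = ln2 / t½ = 0.693147 / 1.78 = 0.3894 h^-1
Extrapolated tail: C_last / k_e = 0.52 / 0.3894 = 1.335
AUC_0→∞ = 121.6575 + 1.335 = 122.9925 mcg/mL·h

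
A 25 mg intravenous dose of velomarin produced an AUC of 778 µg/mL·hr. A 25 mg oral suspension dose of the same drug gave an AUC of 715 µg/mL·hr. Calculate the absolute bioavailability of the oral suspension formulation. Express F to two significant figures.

F = (AUC_ev / D_ev) / (AUC_iv / D_iv)
  = (715/25) / (778/25)
  = 28.6 / 31.12 = 0.9190

F = 0.92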